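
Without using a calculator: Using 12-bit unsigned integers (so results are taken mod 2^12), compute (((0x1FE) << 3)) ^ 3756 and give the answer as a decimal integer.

348

0x1FE = 000111111110
→ << 3 (mod 2^12) → 111111110000 = 4080
3756 = 111010101100
→ ^ → 000101011100 = 348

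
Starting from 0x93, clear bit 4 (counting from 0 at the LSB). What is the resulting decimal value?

131

x = 010010011
bit 4 is currently 1; clear it via x & ~(1 << 4) = x & ~16
→ 010000011 = 131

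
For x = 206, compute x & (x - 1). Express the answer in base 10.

x = 11001110 = 206
x - 1 = 11001101
AND   = 11001100 = 204
(x & (x - 1) clears the lowest set bit of x.)

204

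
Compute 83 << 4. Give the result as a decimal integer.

83 = 00001010011
shift left by 4 → 10100110000 = 1328
(equivalently, 83 × 2^4 = 83 × 16)

1328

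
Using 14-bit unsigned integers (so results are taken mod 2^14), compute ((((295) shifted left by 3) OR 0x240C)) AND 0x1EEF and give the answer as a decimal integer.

3116

295 = 00000100100111
→ shifted left by 3 (mod 2^14) → 00100100111000 = 2360
0x240C = 10010000001100
→ OR → 10110100111100 = 11580
0x1EEF = 01111011101111
→ AND → 00110000101100 = 3116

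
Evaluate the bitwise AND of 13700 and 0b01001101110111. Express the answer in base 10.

4356

13700 = 11010110000100
b = 01001101110111
AND → 01000100000100 = 4356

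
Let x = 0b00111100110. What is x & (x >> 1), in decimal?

226

x = 111100110 = 486
x>>1 = 011110011
AND  = 011100010 = 226
(x & (x >> 1) has a 1 wherever x has two consecutive 1 bits.)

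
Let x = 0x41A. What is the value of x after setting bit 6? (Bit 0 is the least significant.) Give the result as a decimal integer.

x = 10000011010
bit 6 is currently 0; set it via x | (1 << 6) = x | 64
→ 10001011010 = 1114

1114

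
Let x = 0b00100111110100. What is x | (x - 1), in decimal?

x = 100111110100 = 2548
x - 1 = 100111110011
OR    = 100111110111 = 2551
(x | (x - 1) sets all bits below the lowest set bit.)

2551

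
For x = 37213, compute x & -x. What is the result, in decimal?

x = 1001000101011101 = 37213
-x (two's complement) = …0110111010100011
AND   = 0000000000000001 = 1
(x & -x isolates the lowest set bit of x.)

1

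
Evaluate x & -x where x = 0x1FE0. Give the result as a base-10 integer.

x = 1111111100000 = 8160
-x (two's complement) = …0000000100000
AND   = 0000000100000 = 32
(x & -x isolates the lowest set bit of x.)

32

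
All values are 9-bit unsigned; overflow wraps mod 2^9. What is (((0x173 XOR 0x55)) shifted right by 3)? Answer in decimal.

0x173 = 101110011
0x55 = 001010101
→ XOR → 100100110 = 294
→ shifted right by 3 → 000100100 = 36

36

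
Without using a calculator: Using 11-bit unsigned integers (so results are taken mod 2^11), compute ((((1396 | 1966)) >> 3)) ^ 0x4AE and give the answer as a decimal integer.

1105

1396 = 10101110100
1966 = 11110101110
→ | → 11111111110 = 2046
→ >> 3 → 00011111111 = 255
0x4AE = 10010101110
→ ^ → 10001010001 = 1105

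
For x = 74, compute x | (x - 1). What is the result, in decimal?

x = 1001010 = 74
x - 1 = 1001001
OR    = 1001011 = 75
(x | (x - 1) sets all bits below the lowest set bit.)

75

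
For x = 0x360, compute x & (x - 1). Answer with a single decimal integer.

832

x = 1101100000 = 864
x - 1 = 1101011111
AND   = 1101000000 = 832
(x & (x - 1) clears the lowest set bit of x.)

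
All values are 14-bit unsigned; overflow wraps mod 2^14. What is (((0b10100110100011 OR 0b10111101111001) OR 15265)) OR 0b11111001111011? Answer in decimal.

0b10100110100011 = 10100110100011
0b10111101111001 = 10111101111001
→ OR → 10111111111011 = 12283
15265 = 11101110100001
→ OR → 11111111111011 = 16379
0b11111001111011 = 11111001111011
→ OR → 11111111111011 = 16379

16379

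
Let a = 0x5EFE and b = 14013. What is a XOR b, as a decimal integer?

0x5EFE = 101111011111110
14013 = 011011010111101
XOR → 110100001000011 = 26691

26691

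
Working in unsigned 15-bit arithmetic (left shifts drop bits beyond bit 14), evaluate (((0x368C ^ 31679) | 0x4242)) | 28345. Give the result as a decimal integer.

0x368C = 011011010001100
31679 = 111101110111111
→ ^ → 100110100110011 = 19763
0x4242 = 100001001000010
→ | → 100111101110011 = 20339
28345 = 110111010111001
→ | → 110111111111011 = 28667

28667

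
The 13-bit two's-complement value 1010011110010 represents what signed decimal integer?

pattern = 1010011110010 (MSB is 1 ⇒ negative)
Invert: 0101100001101, add 1 → 0101100001110 = 2830, so the value is -2830.
(Equivalently: 5362 - 2^13 = 5362 - 8192 = -2830.)

-2830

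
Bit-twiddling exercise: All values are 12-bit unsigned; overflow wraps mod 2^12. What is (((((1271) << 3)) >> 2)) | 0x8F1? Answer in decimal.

2559

1271 = 010011110111
→ << 3 (mod 2^12) → 011110111000 = 1976
→ >> 2 → 000111101110 = 494
0x8F1 = 100011110001
→ | → 100111111111 = 2559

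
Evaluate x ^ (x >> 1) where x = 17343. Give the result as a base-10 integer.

x = 100001110111111 = 17343
x>>1 = 010000111011111
XOR  = 110001001100000 = 25184
(x ^ (x >> 1) gives the standard binary-reflected Gray code of x.)

25184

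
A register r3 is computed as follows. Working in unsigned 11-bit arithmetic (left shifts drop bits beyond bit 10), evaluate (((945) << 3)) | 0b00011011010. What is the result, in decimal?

945 = 01110110001
→ << 3 (mod 2^11) → 10110001000 = 1416
0b00011011010 = 00011011010
→ | → 10111011010 = 1498

1498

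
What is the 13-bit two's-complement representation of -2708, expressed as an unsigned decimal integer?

2708 in 13 bits: 0101010010100
Invert: 1010101101011
Add 1:  1010101101100 = 5484
(Check: 2^13 - 2708 = 8192 - 2708 = 5484.)

5484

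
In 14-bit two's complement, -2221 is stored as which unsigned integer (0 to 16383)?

14163

2221 in 14 bits: 00100010101101
Invert: 11011101010010
Add 1:  11011101010011 = 14163
(Check: 2^14 - 2221 = 16384 - 2221 = 14163.)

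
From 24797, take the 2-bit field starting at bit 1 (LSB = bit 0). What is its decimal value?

2

v = 0110000011011101
Shift right by 1: 011000001101110
Mask low 2 bits: 10 = 2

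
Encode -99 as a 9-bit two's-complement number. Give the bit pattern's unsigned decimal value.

413

99 in 9 bits: 001100011
Invert: 110011100
Add 1:  110011101 = 413
(Check: 2^9 - 99 = 512 - 99 = 413.)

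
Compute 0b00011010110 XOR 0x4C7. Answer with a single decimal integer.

1041

a = 00011010110
0x4C7 = 10011000111
XOR → 10000010001 = 1041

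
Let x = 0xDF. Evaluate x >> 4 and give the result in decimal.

0xDF = 11011111
shift right by 4 → 00001101 = 13
(equivalently, floor(223 / 16))

13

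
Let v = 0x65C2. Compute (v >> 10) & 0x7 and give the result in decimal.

1

v = 0110010111000010
Shift right by 10: 011001
Mask low 3 bits: 001 = 1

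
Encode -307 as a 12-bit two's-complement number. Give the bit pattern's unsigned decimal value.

3789

307 in 12 bits: 000100110011
Invert: 111011001100
Add 1:  111011001101 = 3789
(Check: 2^12 - 307 = 4096 - 307 = 3789.)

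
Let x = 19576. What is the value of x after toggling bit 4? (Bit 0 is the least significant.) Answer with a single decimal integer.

19560

x = 0100110001111000
bit 4 is currently 1; toggle it via x ^ (1 << 4) = x ^ 16
→ 0100110001101000 = 19560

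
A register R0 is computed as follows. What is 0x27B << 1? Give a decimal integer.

1270

0x27B = 01001111011
shift left by 1 → 10011110110 = 1270
(equivalently, 635 × 2^1 = 635 × 2)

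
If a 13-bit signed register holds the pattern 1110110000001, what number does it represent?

pattern = 1110110000001 (MSB is 1 ⇒ negative)
Invert: 0001001111110, add 1 → 0001001111111 = 639, so the value is -639.
(Equivalently: 7553 - 2^13 = 7553 - 8192 = -639.)

-639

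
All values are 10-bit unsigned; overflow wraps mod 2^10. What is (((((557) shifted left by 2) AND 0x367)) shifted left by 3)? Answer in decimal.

557 = 1000101101
→ shifted left by 2 (mod 2^10) → 0010110100 = 180
0x367 = 1101100111
→ AND → 0000100100 = 36
→ shifted left by 3 (mod 2^10) → 0100100000 = 288

288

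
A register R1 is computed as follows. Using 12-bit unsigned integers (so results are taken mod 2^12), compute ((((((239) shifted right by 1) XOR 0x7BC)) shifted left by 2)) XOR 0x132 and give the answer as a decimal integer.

239 = 000011101111
→ shifted right by 1 → 000001110111 = 119
0x7BC = 011110111100
→ XOR → 011111001011 = 1995
→ shifted left by 2 (mod 2^12) → 111100101100 = 3884
0x132 = 000100110010
→ XOR → 111000011110 = 3614

3614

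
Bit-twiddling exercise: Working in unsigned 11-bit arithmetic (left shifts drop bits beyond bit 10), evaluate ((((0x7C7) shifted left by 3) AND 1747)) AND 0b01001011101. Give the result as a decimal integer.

0x7C7 = 11111000111
→ shifted left by 3 (mod 2^11) → 11000111000 = 1592
1747 = 11011010011
→ AND → 11000010000 = 1552
0b01001011101 = 01001011101
→ AND → 01000010000 = 528

528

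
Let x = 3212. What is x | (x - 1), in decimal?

x = 110010001100 = 3212
x - 1 = 110010001011
OR    = 110010001111 = 3215
(x | (x - 1) sets all bits below the lowest set bit.)

3215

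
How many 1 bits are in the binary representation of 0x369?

0x369 = 1101101001
Count the 1s: 1 + 1 + 1 + 1 + 1 + 1 = 6

6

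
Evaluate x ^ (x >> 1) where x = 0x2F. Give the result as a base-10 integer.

x = 101111 = 47
x>>1 = 010111
XOR  = 111000 = 56
(x ^ (x >> 1) gives the standard binary-reflected Gray code of x.)

56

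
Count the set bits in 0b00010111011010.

n = 10111011010
Count the 1s: 1 + 1 + 1 + 1 + 1 + 1 + 1 = 7

7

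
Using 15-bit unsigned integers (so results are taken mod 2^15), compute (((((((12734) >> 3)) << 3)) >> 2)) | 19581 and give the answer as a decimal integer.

12734 = 011000110111110
→ >> 3 → 000011000110111 = 1591
→ << 3 (mod 2^15) → 011000110111000 = 12728
→ >> 2 → 000110001101110 = 3182
19581 = 100110001111101
→ | → 100110001111111 = 19583

19583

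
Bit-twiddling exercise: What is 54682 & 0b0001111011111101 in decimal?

5272

54682 = 1101010110011010
b = 0001111011111101
AND → 0001010010011000 = 5272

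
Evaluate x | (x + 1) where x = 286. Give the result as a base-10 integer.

x = 100011110 = 286
x + 1 = 100011111
OR    = 100011111 = 287
(x | (x + 1) sets the lowest cleared bit.)

287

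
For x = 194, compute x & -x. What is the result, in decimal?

x = 11000010 = 194
-x (two's complement) = …00111110
AND   = 00000010 = 2
(x & -x isolates the lowest set bit of x.)

2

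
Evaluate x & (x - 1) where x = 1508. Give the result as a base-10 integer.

x = 10111100100 = 1508
x - 1 = 10111100011
AND   = 10111100000 = 1504
(x & (x - 1) clears the lowest set bit of x.)

1504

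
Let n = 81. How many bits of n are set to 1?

81 = 1010001
Count the 1s: 1 + 1 + 1 = 3

3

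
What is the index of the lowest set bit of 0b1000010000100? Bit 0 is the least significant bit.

2

0b1000010000100 = 1000010000100
Trailing zeros: 2, so the lowest set bit is bit 2 (value 4).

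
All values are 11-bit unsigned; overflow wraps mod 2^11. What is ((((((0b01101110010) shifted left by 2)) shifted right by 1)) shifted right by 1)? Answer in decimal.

0b01101110010 = 01101110010
→ shifted left by 2 (mod 2^11) → 10111001000 = 1480
→ shifted right by 1 → 01011100100 = 740
→ shifted right by 1 → 00101110010 = 370

370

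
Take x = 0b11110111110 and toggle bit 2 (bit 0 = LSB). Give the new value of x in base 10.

1978

x = 11110111110
bit 2 is currently 1; toggle it via x ^ (1 << 2) = x ^ 4
→ 11110111010 = 1978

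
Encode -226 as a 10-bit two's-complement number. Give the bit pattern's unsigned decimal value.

798

226 in 10 bits: 0011100010
Invert: 1100011101
Add 1:  1100011110 = 798
(Check: 2^10 - 226 = 1024 - 226 = 798.)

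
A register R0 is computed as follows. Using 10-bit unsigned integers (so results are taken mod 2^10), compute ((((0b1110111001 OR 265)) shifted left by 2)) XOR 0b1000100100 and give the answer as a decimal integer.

0b1110111001 = 1110111001
265 = 0100001001
→ OR → 1110111001 = 953
→ shifted left by 2 (mod 2^10) → 1011100100 = 740
0b1000100100 = 1000100100
→ XOR → 0011000000 = 192

192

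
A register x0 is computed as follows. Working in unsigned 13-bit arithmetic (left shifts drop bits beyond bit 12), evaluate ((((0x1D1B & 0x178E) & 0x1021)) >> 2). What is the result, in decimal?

1024

0x1D1B = 1110100011011
0x178E = 1011110001110
→ & → 1010100001010 = 5386
0x1021 = 1000000100001
→ & → 1000000000000 = 4096
→ >> 2 → 0010000000000 = 1024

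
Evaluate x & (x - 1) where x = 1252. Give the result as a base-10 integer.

x = 10011100100 = 1252
x - 1 = 10011100011
AND   = 10011100000 = 1248
(x & (x - 1) clears the lowest set bit of x.)

1248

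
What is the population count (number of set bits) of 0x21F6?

0x21F6 = 10000111110110
Count the 1s: 1 + 1 + 1 + 1 + 1 + 1 + 1 + 1 = 8

8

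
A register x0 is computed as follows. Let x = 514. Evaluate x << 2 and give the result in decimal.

2056

514 = 001000000010
shift left by 2 → 100000001000 = 2056
(equivalently, 514 × 2^2 = 514 × 4)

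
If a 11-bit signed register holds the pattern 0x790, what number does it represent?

pattern = 11110010000 (MSB is 1 ⇒ negative)
Invert: 00001101111, add 1 → 00001110000 = 112, so the value is -112.
(Equivalently: 1936 - 2^11 = 1936 - 2048 = -112.)

-112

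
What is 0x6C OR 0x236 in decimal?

0x6C = 0001101100
0x236 = 1000110110
 OR → 1001111110 = 638

638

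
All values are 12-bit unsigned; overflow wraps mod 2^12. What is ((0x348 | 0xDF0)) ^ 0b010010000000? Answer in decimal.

0x348 = 001101001000
0xDF0 = 110111110000
→ | → 111111111000 = 4088
0b010010000000 = 010010000000
→ ^ → 101101111000 = 2936

2936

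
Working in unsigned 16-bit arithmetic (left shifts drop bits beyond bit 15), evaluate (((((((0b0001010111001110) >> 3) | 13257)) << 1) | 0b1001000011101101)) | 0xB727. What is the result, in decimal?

0b0001010111001110 = 0001010111001110
→ >> 3 → 0000001010111001 = 697
13257 = 0011001111001001
→ | → 0011001111111001 = 13305
→ << 1 (mod 2^16) → 0110011111110010 = 26610
0b1001000011101101 = 1001000011101101
→ | → 1111011111111111 = 63487
0xB727 = 1011011100100111
→ | → 1111011111111111 = 63487

63487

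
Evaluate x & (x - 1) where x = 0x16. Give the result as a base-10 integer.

20

x = 10110 = 22
x - 1 = 10101
AND   = 10100 = 20
(x & (x - 1) clears the lowest set bit of x.)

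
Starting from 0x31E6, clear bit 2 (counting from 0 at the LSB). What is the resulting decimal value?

x = 11000111100110
bit 2 is currently 1; clear it via x & ~(1 << 2) = x & ~4
→ 11000111100010 = 12770

12770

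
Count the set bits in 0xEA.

5

0xEA = 11101010
Count the 1s: 1 + 1 + 1 + 1 + 1 = 5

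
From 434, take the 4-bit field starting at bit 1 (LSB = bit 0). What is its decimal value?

9

v = 00110110010
Shift right by 1: 0011011001
Mask low 4 bits: 1001 = 9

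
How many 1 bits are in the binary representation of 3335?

3335 = 110100000111
Count the 1s: 1 + 1 + 1 + 1 + 1 + 1 = 6

6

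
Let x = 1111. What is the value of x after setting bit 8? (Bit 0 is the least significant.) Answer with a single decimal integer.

x = 10001010111
bit 8 is currently 0; set it via x | (1 << 8) = x | 256
→ 10101010111 = 1367

1367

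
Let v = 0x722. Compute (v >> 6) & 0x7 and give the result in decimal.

v = 11100100010
Shift right by 6: 11100
Mask low 3 bits: 100 = 4

4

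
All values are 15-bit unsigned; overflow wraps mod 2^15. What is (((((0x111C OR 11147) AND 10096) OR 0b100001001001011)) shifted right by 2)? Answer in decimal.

6358

0x111C = 001000100011100
11147 = 010101110001011
→ OR → 011101110011111 = 15263
10096 = 010011101110000
→ AND → 010001100010000 = 8976
0b100001001001011 = 100001001001011
→ OR → 110001101011011 = 25435
→ shifted right by 2 → 001100011010110 = 6358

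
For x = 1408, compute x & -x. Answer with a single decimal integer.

128

x = 10110000000 = 1408
-x (two's complement) = …01010000000
AND   = 00010000000 = 128
(x & -x isolates the lowest set bit of x.)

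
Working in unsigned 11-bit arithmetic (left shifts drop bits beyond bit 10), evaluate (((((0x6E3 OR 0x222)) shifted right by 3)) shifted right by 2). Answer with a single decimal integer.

0x6E3 = 11011100011
0x222 = 01000100010
→ OR → 11011100011 = 1763
→ shifted right by 3 → 00011011100 = 220
→ shifted right by 2 → 00000110111 = 55

55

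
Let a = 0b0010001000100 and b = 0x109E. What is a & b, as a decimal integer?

a = 0010001000100
0x109E = 1000010011110
AND → 0000000000100 = 4

4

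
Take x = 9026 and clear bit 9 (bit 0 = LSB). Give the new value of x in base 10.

8514

x = 10001101000010
bit 9 is currently 1; clear it via x & ~(1 << 9) = x & ~512
→ 10000101000010 = 8514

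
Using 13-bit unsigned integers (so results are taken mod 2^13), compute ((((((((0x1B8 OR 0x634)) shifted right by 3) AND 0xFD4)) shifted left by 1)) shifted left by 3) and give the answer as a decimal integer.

0x1B8 = 0000110111000
0x634 = 0011000110100
→ OR → 0011110111100 = 1980
→ shifted right by 3 → 0000011110111 = 247
0xFD4 = 0111111010100
→ AND → 0000011010100 = 212
→ shifted left by 1 (mod 2^13) → 0000110101000 = 424
→ shifted left by 3 (mod 2^13) → 0110101000000 = 3392

3392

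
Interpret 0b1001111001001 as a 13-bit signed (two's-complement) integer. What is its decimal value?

-3127

pattern = 1001111001001 (MSB is 1 ⇒ negative)
Invert: 0110000110110, add 1 → 0110000110111 = 3127, so the value is -3127.
(Equivalently: 5065 - 2^13 = 5065 - 8192 = -3127.)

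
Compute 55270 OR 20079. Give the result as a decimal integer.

57327

55270 = 1101011111100110
20079 = 0100111001101111
 OR → 1101111111101111 = 57327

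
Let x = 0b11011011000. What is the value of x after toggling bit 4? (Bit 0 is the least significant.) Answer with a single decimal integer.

x = 11011011000
bit 4 is currently 1; toggle it via x ^ (1 << 4) = x ^ 16
→ 11011001000 = 1736

1736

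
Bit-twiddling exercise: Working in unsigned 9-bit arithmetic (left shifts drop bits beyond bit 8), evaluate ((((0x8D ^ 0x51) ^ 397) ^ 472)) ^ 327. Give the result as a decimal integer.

0x8D = 010001101
0x51 = 001010001
→ ^ → 011011100 = 220
397 = 110001101
→ ^ → 101010001 = 337
472 = 111011000
→ ^ → 010001001 = 137
327 = 101000111
→ ^ → 111001110 = 462

462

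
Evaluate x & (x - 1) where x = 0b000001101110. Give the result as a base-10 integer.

108

x = 1101110 = 110
x - 1 = 1101101
AND   = 1101100 = 108
(x & (x - 1) clears the lowest set bit of x.)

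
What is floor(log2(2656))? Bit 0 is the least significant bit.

2656 = 101001100000
The topmost 1 is at position 11 (since 2^11 = 2048 ≤ 2656 < 4096).

11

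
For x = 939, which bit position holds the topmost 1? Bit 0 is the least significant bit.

9

939 = 1110101011
The topmost 1 is at position 9 (since 2^9 = 512 ≤ 939 < 1024).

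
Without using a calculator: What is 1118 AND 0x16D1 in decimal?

1104

1118 = 0010001011110
0x16D1 = 1011011010001
AND → 0010001010000 = 1104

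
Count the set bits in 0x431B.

0x431B = 100001100011011
Count the 1s: 1 + 1 + 1 + 1 + 1 + 1 + 1 = 7

7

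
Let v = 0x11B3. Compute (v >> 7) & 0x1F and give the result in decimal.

3

v = 01000110110011
Shift right by 7: 0100011
Mask low 5 bits: 00011 = 3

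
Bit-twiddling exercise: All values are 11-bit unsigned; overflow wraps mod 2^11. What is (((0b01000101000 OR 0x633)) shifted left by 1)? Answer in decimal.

0b01000101000 = 01000101000
0x633 = 11000110011
→ OR → 11000111011 = 1595
→ shifted left by 1 (mod 2^11) → 10001110110 = 1142

1142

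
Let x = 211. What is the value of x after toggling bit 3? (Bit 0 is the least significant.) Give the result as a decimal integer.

219

x = 011010011
bit 3 is currently 0; toggle it via x ^ (1 << 3) = x ^ 8
→ 011011011 = 219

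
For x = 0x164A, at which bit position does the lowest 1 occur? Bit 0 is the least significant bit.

1

0x164A = 1011001001010
Trailing zeros: 1, so the lowest set bit is bit 1 (value 2).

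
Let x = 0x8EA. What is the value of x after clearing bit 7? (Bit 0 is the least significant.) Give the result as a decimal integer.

x = 00100011101010
bit 7 is currently 1; clear it via x & ~(1 << 7) = x & ~128
→ 00100001101010 = 2154

2154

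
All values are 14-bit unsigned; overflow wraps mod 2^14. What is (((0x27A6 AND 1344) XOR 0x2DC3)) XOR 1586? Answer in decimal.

12017

0x27A6 = 10011110100110
1344 = 00010101000000
→ AND → 00010100000000 = 1280
0x2DC3 = 10110111000011
→ XOR → 10100011000011 = 10435
1586 = 00011000110010
→ XOR → 10111011110001 = 12017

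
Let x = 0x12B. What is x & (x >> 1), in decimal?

x = 100101011 = 299
x>>1 = 010010101
AND  = 000000001 = 1
(x & (x >> 1) has a 1 wherever x has two consecutive 1 bits.)

1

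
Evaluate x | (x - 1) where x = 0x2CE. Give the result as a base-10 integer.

719

x = 1011001110 = 718
x - 1 = 1011001101
OR    = 1011001111 = 719
(x | (x - 1) sets all bits below the lowest set bit.)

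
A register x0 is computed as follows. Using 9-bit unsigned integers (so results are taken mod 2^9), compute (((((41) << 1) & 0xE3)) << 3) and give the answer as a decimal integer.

16

41 = 000101001
→ << 1 (mod 2^9) → 001010010 = 82
0xE3 = 011100011
→ & → 001000010 = 66
→ << 3 (mod 2^9) → 000010000 = 16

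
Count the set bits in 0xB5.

5

0xB5 = 10110101
Count the 1s: 1 + 1 + 1 + 1 + 1 = 5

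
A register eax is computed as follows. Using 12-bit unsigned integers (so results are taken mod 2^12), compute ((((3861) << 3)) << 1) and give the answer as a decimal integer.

3861 = 111100010101
→ << 3 (mod 2^12) → 100010101000 = 2216
→ << 1 (mod 2^12) → 000101010000 = 336

336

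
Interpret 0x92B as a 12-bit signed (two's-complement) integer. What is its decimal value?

pattern = 100100101011 (MSB is 1 ⇒ negative)
Invert: 011011010100, add 1 → 011011010101 = 1749, so the value is -1749.
(Equivalently: 2347 - 2^12 = 2347 - 4096 = -1749.)

-1749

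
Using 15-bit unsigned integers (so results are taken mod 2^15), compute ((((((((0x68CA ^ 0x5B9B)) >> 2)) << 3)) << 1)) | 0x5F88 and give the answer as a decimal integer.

24520

0x68CA = 110100011001010
0x5B9B = 101101110011011
→ ^ → 011001101010001 = 13137
→ >> 2 → 000110011010100 = 3284
→ << 3 (mod 2^15) → 110011010100000 = 26272
→ << 1 (mod 2^15) → 100110101000000 = 19776
0x5F88 = 101111110001000
→ | → 101111111001000 = 24520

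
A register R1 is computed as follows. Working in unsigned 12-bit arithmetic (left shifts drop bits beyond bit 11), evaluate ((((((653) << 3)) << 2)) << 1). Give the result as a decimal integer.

653 = 001010001101
→ << 3 (mod 2^12) → 010001101000 = 1128
→ << 2 (mod 2^12) → 000110100000 = 416
→ << 1 (mod 2^12) → 001101000000 = 832

832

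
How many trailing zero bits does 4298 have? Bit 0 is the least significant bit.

1

4298 = 1000011001010
Trailing zeros: 1, so the lowest set bit is bit 1 (value 2).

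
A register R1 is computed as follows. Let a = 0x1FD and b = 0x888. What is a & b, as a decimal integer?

136

0x1FD = 000111111101
0x888 = 100010001000
AND → 000010001000 = 136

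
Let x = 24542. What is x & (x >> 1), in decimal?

4046

x = 101111111011110 = 24542
x>>1 = 010111111101111
AND  = 000111111001110 = 4046
(x & (x >> 1) has a 1 wherever x has two consecutive 1 bits.)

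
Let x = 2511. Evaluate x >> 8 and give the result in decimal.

2511 = 100111001111
shift right by 8 → 000000001001 = 9
(equivalently, floor(2511 / 256))

9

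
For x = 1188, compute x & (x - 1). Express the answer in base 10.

1184

x = 10010100100 = 1188
x - 1 = 10010100011
AND   = 10010100000 = 1184
(x & (x - 1) clears the lowest set bit of x.)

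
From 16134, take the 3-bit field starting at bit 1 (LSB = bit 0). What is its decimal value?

v = 011111100000110
Shift right by 1: 01111110000011
Mask low 3 bits: 011 = 3

3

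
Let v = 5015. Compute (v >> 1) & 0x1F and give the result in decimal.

11

v = 1001110010111
Shift right by 1: 100111001011
Mask low 5 bits: 01011 = 11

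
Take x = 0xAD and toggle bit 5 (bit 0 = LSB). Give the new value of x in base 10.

x = 00010101101
bit 5 is currently 1; toggle it via x ^ (1 << 5) = x ^ 32
→ 00010001101 = 141

141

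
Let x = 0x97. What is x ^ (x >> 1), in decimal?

220

x = 10010111 = 151
x>>1 = 01001011
XOR  = 11011100 = 220
(x ^ (x >> 1) gives the standard binary-reflected Gray code of x.)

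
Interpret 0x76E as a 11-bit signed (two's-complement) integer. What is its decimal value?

-146

pattern = 11101101110 (MSB is 1 ⇒ negative)
Invert: 00010010001, add 1 → 00010010010 = 146, so the value is -146.
(Equivalently: 1902 - 2^11 = 1902 - 2048 = -146.)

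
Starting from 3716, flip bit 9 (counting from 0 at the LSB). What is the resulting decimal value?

3204

x = 111010000100
bit 9 is currently 1; toggle it via x ^ (1 << 9) = x ^ 512
→ 110010000100 = 3204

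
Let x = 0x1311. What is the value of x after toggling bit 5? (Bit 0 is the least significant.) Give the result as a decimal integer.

4913

x = 1001100010001
bit 5 is currently 0; toggle it via x ^ (1 << 5) = x ^ 32
→ 1001100110001 = 4913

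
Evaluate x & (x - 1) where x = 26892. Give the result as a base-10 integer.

x = 110100100001100 = 26892
x - 1 = 110100100001011
AND   = 110100100001000 = 26888
(x & (x - 1) clears the lowest set bit of x.)

26888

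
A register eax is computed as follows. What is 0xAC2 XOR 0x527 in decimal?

0xAC2 = 101011000010
0x527 = 010100100111
XOR → 111111100101 = 4069

4069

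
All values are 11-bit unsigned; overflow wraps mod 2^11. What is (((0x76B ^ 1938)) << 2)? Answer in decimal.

0x76B = 11101101011
1938 = 11110010010
→ ^ → 00011111001 = 249
→ << 2 (mod 2^11) → 01111100100 = 996

996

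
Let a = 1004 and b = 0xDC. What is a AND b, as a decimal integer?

204

1004 = 1111101100
0xDC = 0011011100
AND → 0011001100 = 204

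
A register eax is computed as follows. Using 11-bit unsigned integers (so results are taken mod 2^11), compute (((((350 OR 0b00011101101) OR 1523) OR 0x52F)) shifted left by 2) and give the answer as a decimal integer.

350 = 00101011110
0b00011101101 = 00011101101
→ OR → 00111111111 = 511
1523 = 10111110011
→ OR → 10111111111 = 1535
0x52F = 10100101111
→ OR → 10111111111 = 1535
→ shifted left by 2 (mod 2^11) → 11111111100 = 2044

2044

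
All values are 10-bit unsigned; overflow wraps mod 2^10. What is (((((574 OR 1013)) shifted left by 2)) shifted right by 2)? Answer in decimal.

574 = 1000111110
1013 = 1111110101
→ OR → 1111111111 = 1023
→ shifted left by 2 (mod 2^10) → 1111111100 = 1020
→ shifted right by 2 → 0011111111 = 255

255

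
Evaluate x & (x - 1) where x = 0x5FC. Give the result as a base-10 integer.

x = 10111111100 = 1532
x - 1 = 10111111011
AND   = 10111111000 = 1528
(x & (x - 1) clears the lowest set bit of x.)

1528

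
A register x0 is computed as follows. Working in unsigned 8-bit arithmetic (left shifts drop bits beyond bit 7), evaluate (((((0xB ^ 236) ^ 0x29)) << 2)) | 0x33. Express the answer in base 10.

59

0xB = 00001011
236 = 11101100
→ ^ → 11100111 = 231
0x29 = 00101001
→ ^ → 11001110 = 206
→ << 2 (mod 2^8) → 00111000 = 56
0x33 = 00110011
→ | → 00111011 = 59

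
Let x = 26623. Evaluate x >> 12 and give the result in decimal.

6

26623 = 110011111111111
shift right by 12 → 000000000000110 = 6
(equivalently, floor(26623 / 4096))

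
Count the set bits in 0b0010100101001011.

7

n = 10100101001011
Count the 1s: 1 + 1 + 1 + 1 + 1 + 1 + 1 = 7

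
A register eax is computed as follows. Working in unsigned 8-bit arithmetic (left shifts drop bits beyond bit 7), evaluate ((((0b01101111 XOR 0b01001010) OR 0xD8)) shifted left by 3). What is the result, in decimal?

0b01101111 = 01101111
0b01001010 = 01001010
→ XOR → 00100101 = 37
0xD8 = 11011000
→ OR → 11111101 = 253
→ shifted left by 3 (mod 2^8) → 11101000 = 232

232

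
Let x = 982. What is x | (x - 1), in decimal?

983

x = 1111010110 = 982
x - 1 = 1111010101
OR    = 1111010111 = 983
(x | (x - 1) sets all bits below the lowest set bit.)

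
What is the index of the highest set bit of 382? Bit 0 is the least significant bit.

382 = 101111110
The topmost 1 is at position 8 (since 2^8 = 256 ≤ 382 < 512).

8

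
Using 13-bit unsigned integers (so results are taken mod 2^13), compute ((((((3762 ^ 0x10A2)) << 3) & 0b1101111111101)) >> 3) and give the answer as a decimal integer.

3762 = 0111010110010
0x10A2 = 1000010100010
→ ^ → 1111000010000 = 7696
→ << 3 (mod 2^13) → 1000010000000 = 4224
0b1101111111101 = 1101111111101
→ & → 1000010000000 = 4224
→ >> 3 → 0001000010000 = 528

528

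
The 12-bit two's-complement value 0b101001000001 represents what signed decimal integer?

-1471

pattern = 101001000001 (MSB is 1 ⇒ negative)
Invert: 010110111110, add 1 → 010110111111 = 1471, so the value is -1471.
(Equivalently: 2625 - 2^12 = 2625 - 4096 = -1471.)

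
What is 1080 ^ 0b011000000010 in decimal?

570

1080 = 10000111000
b = 11000000010
XOR → 01000111010 = 570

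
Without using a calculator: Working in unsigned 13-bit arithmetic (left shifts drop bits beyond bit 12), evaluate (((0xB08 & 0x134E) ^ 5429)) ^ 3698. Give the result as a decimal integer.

6223

0xB08 = 0101100001000
0x134E = 1001101001110
→ & → 0001100001000 = 776
5429 = 1010100110101
→ ^ → 1011000111101 = 5693
3698 = 0111001110010
→ ^ → 1100001001111 = 6223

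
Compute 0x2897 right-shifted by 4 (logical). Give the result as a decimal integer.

649

0x2897 = 10100010010111
shift right by 4 → 00001010001001 = 649
(equivalently, floor(10391 / 16))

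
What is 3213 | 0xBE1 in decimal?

3213 = 110010001101
0xBE1 = 101111100001
 OR → 111111101101 = 4077

4077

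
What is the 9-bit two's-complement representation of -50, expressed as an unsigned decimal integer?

462

50 in 9 bits: 000110010
Invert: 111001101
Add 1:  111001110 = 462
(Check: 2^9 - 50 = 512 - 50 = 462.)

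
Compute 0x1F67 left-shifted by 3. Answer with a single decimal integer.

0x1F67 = 0001111101100111
shift left by 3 → 1111101100111000 = 64312
(equivalently, 8039 × 2^3 = 8039 × 8)

64312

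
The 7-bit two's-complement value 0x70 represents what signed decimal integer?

-16

pattern = 1110000 (MSB is 1 ⇒ negative)
Invert: 0001111, add 1 → 0010000 = 16, so the value is -16.
(Equivalently: 112 - 2^7 = 112 - 128 = -16.)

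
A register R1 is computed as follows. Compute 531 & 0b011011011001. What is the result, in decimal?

529

531 = 01000010011
b = 11011011001
AND → 01000010001 = 529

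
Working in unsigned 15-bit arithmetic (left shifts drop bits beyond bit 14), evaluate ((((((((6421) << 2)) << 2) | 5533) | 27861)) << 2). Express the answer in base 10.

30580

6421 = 001100100010101
→ << 2 (mod 2^15) → 110010001010100 = 25684
→ << 2 (mod 2^15) → 001000101010000 = 4432
5533 = 001010110011101
→ | → 001010111011101 = 5597
27861 = 110110011010101
→ | → 111110111011101 = 32221
→ << 2 (mod 2^15) → 111011101110100 = 30580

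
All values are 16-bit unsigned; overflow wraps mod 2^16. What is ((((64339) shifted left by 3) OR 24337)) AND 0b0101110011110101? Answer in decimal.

64339 = 1111101101010011
→ shifted left by 3 (mod 2^16) → 1101101010011000 = 55960
24337 = 0101111100010001
→ OR → 1101111110011001 = 57241
0b0101110011110101 = 0101110011110101
→ AND → 0101110010010001 = 23697

23697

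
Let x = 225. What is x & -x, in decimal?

x = 11100001 = 225
-x (two's complement) = …00011111
AND   = 00000001 = 1
(x & -x isolates the lowest set bit of x.)

1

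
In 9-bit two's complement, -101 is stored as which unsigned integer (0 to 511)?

411

101 in 9 bits: 001100101
Invert: 110011010
Add 1:  110011011 = 411
(Check: 2^9 - 101 = 512 - 101 = 411.)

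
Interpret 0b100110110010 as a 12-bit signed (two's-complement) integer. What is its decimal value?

pattern = 100110110010 (MSB is 1 ⇒ negative)
Invert: 011001001101, add 1 → 011001001110 = 1614, so the value is -1614.
(Equivalently: 2482 - 2^12 = 2482 - 4096 = -1614.)

-1614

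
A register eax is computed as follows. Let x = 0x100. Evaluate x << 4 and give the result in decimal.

4096

0x100 = 0000100000000
shift left by 4 → 1000000000000 = 4096
(equivalently, 256 × 2^4 = 256 × 16)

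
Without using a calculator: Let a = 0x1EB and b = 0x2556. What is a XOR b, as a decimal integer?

0x1EB = 00000111101011
0x2556 = 10010101010110
XOR → 10010010111101 = 9405

9405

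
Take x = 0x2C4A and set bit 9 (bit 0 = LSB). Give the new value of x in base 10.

x = 10110001001010
bit 9 is currently 0; set it via x | (1 << 9) = x | 512
→ 10111001001010 = 11850

11850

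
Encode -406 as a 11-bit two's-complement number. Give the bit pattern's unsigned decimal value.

1642

406 in 11 bits: 00110010110
Invert: 11001101001
Add 1:  11001101010 = 1642
(Check: 2^11 - 406 = 2048 - 406 = 1642.)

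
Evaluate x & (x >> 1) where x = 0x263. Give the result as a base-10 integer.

33

x = 1001100011 = 611
x>>1 = 0100110001
AND  = 0000100001 = 33
(x & (x >> 1) has a 1 wherever x has two consecutive 1 bits.)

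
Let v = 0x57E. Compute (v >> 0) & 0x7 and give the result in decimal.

v = 010101111110
Shift right by 0: 010101111110
Mask low 3 bits: 110 = 6

6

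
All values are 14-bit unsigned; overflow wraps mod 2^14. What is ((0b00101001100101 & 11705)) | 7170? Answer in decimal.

0b00101001100101 = 00101001100101
11705 = 10110110111001
→ & → 00100000100001 = 2081
7170 = 01110000000010
→ | → 01110000100011 = 7203

7203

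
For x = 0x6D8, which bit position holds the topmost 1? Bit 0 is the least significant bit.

0x6D8 = 11011011000
The topmost 1 is at position 10 (since 2^10 = 1024 ≤ 1752 < 2048).

10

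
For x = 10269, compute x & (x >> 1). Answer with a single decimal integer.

12

x = 10100000011101 = 10269
x>>1 = 01010000001110
AND  = 00000000001100 = 12
(x & (x >> 1) has a 1 wherever x has two consecutive 1 bits.)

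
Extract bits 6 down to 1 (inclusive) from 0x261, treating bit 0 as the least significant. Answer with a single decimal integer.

v = 1001100001
Shift right by 1: 100110000
Mask low 6 bits: 110000 = 48

48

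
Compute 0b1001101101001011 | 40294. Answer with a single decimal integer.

a = 1001101101001011
40294 = 1001110101100110
 OR → 1001111101101111 = 40815

40815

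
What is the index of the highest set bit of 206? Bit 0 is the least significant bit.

7

206 = 11001110
The topmost 1 is at position 7 (since 2^7 = 128 ≤ 206 < 256).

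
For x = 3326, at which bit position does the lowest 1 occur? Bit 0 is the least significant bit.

1

3326 = 110011111110
Trailing zeros: 1, so the lowest set bit is bit 1 (value 2).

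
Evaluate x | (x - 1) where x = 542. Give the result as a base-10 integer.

543

x = 1000011110 = 542
x - 1 = 1000011101
OR    = 1000011111 = 543
(x | (x - 1) sets all bits below the lowest set bit.)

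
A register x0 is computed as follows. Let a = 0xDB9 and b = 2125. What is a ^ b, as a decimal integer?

0xDB9 = 110110111001
2125 = 100001001101
XOR → 010111110100 = 1524

1524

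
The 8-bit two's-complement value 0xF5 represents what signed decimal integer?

-11

pattern = 11110101 (MSB is 1 ⇒ negative)
Invert: 00001010, add 1 → 00001011 = 11, so the value is -11.
(Equivalently: 245 - 2^8 = 245 - 256 = -11.)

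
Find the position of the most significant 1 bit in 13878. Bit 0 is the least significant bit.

13

13878 = 11011000110110
The topmost 1 is at position 13 (since 2^13 = 8192 ≤ 13878 < 16384).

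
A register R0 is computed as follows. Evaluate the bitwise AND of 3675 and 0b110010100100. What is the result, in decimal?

3072

3675 = 111001011011
b = 110010100100
AND → 110000000000 = 3072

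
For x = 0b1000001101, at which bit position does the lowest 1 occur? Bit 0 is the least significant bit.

0

0b1000001101 = 1000001101
Trailing zeros: 0, so the lowest set bit is bit 0 (value 1).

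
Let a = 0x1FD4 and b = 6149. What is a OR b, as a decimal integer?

8149

0x1FD4 = 1111111010100
6149 = 1100000000101
 OR → 1111111010101 = 8149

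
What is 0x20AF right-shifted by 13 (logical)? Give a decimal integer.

1

0x20AF = 10000010101111
shift right by 13 → 00000000000001 = 1
(equivalently, floor(8367 / 8192))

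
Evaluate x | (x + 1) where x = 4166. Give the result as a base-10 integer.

4167

x = 1000001000110 = 4166
x + 1 = 1000001000111
OR    = 1000001000111 = 4167
(x | (x + 1) sets the lowest cleared bit.)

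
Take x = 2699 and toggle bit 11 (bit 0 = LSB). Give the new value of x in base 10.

x = 101010001011
bit 11 is currently 1; toggle it via x ^ (1 << 11) = x ^ 2048
→ 001010001011 = 651

651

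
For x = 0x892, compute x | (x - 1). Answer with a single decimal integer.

2195

x = 100010010010 = 2194
x - 1 = 100010010001
OR    = 100010010011 = 2195
(x | (x - 1) sets all bits below the lowest set bit.)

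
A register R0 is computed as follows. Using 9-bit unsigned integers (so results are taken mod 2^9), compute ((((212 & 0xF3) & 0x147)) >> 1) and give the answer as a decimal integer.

32

212 = 011010100
0xF3 = 011110011
→ & → 011010000 = 208
0x147 = 101000111
→ & → 001000000 = 64
→ >> 1 → 000100000 = 32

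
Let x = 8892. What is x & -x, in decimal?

4

x = 10001010111100 = 8892
-x (two's complement) = …01110101000100
AND   = 00000000000100 = 4
(x & -x isolates the lowest set bit of x.)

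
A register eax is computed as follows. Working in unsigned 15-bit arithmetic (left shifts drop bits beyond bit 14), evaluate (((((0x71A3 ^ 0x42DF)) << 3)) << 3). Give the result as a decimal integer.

24320

0x71A3 = 111000110100011
0x42DF = 100001011011111
→ ^ → 011001101111100 = 13180
→ << 3 (mod 2^15) → 001101111100000 = 7136
→ << 3 (mod 2^15) → 101111100000000 = 24320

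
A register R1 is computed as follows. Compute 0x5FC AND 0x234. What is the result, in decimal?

0x5FC = 10111111100
0x234 = 01000110100
AND → 00000110100 = 52

52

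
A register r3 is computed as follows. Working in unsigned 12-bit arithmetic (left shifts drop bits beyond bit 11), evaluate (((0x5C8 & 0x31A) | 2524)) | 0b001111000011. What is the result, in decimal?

3039

0x5C8 = 010111001000
0x31A = 001100011010
→ & → 000100001000 = 264
2524 = 100111011100
→ | → 100111011100 = 2524
0b001111000011 = 001111000011
→ | → 101111011111 = 3039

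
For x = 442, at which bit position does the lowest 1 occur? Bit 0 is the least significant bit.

442 = 110111010
Trailing zeros: 1, so the lowest set bit is bit 1 (value 2).

1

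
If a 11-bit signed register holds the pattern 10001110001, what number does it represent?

pattern = 10001110001 (MSB is 1 ⇒ negative)
Invert: 01110001110, add 1 → 01110001111 = 911, so the value is -911.
(Equivalently: 1137 - 2^11 = 1137 - 2048 = -911.)

-911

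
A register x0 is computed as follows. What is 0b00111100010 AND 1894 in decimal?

a = 00111100010
1894 = 11101100110
AND → 00101100010 = 354

354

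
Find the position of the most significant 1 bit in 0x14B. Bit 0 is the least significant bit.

0x14B = 101001011
The topmost 1 is at position 8 (since 2^8 = 256 ≤ 331 < 512).

8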